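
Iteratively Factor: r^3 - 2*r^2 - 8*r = (r + 2)*(r^2 - 4*r) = r*(r + 2)*(r - 4)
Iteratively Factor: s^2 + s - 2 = (s - 1)*(s + 2)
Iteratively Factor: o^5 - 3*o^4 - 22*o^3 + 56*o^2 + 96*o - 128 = (o - 1)*(o^4 - 2*o^3 - 24*o^2 + 32*o + 128) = (o - 1)*(o + 4)*(o^3 - 6*o^2 + 32) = (o - 4)*(o - 1)*(o + 4)*(o^2 - 2*o - 8) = (o - 4)^2*(o - 1)*(o + 4)*(o + 2)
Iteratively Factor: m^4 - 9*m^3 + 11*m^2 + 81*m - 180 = (m - 5)*(m^3 - 4*m^2 - 9*m + 36) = (m - 5)*(m - 3)*(m^2 - m - 12) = (m - 5)*(m - 4)*(m - 3)*(m + 3)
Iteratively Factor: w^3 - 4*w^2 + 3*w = (w)*(w^2 - 4*w + 3) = w*(w - 3)*(w - 1)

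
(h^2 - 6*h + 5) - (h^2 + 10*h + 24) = -16*h - 19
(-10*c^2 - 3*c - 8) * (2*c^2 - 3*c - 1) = -20*c^4 + 24*c^3 + 3*c^2 + 27*c + 8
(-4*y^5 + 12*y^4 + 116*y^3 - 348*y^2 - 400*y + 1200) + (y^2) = -4*y^5 + 12*y^4 + 116*y^3 - 347*y^2 - 400*y + 1200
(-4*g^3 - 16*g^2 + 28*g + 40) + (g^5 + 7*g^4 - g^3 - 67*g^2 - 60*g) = g^5 + 7*g^4 - 5*g^3 - 83*g^2 - 32*g + 40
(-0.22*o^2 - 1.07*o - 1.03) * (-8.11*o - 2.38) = 1.7842*o^3 + 9.2013*o^2 + 10.8999*o + 2.4514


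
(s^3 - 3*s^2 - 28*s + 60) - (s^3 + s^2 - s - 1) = -4*s^2 - 27*s + 61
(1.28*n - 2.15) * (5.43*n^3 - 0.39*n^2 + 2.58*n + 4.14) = 6.9504*n^4 - 12.1737*n^3 + 4.1409*n^2 - 0.2478*n - 8.901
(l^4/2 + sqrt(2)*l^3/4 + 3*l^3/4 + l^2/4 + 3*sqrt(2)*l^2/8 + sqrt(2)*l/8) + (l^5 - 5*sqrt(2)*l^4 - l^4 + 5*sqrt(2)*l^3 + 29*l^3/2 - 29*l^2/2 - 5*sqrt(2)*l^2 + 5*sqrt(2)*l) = l^5 - 5*sqrt(2)*l^4 - l^4/2 + 21*sqrt(2)*l^3/4 + 61*l^3/4 - 57*l^2/4 - 37*sqrt(2)*l^2/8 + 41*sqrt(2)*l/8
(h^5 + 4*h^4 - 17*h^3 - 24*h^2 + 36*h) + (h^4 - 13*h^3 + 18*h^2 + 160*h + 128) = h^5 + 5*h^4 - 30*h^3 - 6*h^2 + 196*h + 128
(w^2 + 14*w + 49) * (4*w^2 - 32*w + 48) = 4*w^4 + 24*w^3 - 204*w^2 - 896*w + 2352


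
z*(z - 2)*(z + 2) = z^3 - 4*z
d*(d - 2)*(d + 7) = d^3 + 5*d^2 - 14*d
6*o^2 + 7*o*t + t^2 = (o + t)*(6*o + t)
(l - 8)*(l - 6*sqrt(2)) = l^2 - 6*sqrt(2)*l - 8*l + 48*sqrt(2)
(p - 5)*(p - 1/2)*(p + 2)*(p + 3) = p^4 - p^3/2 - 19*p^2 - 41*p/2 + 15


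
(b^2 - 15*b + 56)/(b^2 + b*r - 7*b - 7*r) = (b - 8)/(b + r)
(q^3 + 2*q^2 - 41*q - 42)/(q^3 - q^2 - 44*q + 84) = (q + 1)/(q - 2)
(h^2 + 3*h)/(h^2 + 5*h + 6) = h/(h + 2)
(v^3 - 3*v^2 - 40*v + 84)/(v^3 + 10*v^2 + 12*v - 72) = (v - 7)/(v + 6)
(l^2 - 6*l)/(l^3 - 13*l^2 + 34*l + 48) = l/(l^2 - 7*l - 8)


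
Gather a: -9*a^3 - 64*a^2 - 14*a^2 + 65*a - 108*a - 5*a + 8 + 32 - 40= -9*a^3 - 78*a^2 - 48*a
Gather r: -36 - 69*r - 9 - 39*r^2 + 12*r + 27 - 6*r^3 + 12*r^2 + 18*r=-6*r^3 - 27*r^2 - 39*r - 18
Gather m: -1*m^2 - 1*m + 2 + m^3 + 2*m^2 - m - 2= m^3 + m^2 - 2*m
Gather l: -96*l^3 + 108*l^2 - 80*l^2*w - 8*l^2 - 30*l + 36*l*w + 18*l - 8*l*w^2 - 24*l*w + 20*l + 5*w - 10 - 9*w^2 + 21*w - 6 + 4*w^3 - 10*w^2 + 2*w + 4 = -96*l^3 + l^2*(100 - 80*w) + l*(-8*w^2 + 12*w + 8) + 4*w^3 - 19*w^2 + 28*w - 12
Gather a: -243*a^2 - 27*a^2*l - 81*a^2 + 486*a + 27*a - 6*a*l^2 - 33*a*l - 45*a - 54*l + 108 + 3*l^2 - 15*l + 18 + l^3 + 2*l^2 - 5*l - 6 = a^2*(-27*l - 324) + a*(-6*l^2 - 33*l + 468) + l^3 + 5*l^2 - 74*l + 120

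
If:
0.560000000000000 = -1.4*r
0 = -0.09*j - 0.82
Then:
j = -9.11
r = -0.40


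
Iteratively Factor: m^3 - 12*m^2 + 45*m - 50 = (m - 5)*(m^2 - 7*m + 10) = (m - 5)*(m - 2)*(m - 5)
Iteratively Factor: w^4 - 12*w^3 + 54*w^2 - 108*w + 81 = (w - 3)*(w^3 - 9*w^2 + 27*w - 27) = (w - 3)^2*(w^2 - 6*w + 9) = (w - 3)^3*(w - 3)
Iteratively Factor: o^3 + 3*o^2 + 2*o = (o + 2)*(o^2 + o) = (o + 1)*(o + 2)*(o)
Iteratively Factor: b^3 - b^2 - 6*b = (b - 3)*(b^2 + 2*b) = b*(b - 3)*(b + 2)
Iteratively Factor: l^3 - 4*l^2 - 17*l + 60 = (l - 3)*(l^2 - l - 20) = (l - 5)*(l - 3)*(l + 4)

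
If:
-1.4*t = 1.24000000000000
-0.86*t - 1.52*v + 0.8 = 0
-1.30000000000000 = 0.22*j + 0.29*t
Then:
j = -4.74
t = -0.89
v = 1.03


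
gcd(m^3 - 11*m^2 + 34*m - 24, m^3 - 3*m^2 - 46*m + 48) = m - 1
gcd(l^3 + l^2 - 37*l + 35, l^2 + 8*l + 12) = 1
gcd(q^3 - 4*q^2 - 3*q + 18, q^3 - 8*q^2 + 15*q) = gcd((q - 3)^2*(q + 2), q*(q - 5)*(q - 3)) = q - 3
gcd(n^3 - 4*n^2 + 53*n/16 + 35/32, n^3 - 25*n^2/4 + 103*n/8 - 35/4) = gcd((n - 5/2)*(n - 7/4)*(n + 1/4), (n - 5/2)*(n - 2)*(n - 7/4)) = n^2 - 17*n/4 + 35/8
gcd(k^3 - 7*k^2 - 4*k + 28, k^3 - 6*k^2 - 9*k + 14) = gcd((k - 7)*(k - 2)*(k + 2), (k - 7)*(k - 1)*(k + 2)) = k^2 - 5*k - 14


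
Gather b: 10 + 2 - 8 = 4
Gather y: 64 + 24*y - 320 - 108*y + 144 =-84*y - 112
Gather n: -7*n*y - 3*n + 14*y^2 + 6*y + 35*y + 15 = n*(-7*y - 3) + 14*y^2 + 41*y + 15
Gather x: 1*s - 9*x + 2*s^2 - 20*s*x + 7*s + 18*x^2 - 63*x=2*s^2 + 8*s + 18*x^2 + x*(-20*s - 72)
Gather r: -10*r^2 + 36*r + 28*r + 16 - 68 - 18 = -10*r^2 + 64*r - 70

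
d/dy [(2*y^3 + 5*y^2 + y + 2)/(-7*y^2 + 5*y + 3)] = (-14*y^4 + 20*y^3 + 50*y^2 + 58*y - 7)/(49*y^4 - 70*y^3 - 17*y^2 + 30*y + 9)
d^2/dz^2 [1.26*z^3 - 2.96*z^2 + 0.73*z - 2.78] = 7.56*z - 5.92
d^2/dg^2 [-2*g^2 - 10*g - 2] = -4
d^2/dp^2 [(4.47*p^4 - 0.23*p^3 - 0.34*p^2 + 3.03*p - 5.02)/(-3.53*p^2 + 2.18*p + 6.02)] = (-111.400446*p^6 + 206.390628*p^5 + 442.481724000001*p^4 - 996.918674*p^3 - 1507.150956*p^2 - 568.109604*p + 365.242608)/(43.986977*p^6 - 81.494286*p^5 - 174.715938*p^4 + 267.597616*p^3 + 297.957492*p^2 - 237.012216*p - 218.167208)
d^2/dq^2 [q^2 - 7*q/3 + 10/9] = 2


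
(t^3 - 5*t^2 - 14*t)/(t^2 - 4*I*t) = (t^2 - 5*t - 14)/(t - 4*I)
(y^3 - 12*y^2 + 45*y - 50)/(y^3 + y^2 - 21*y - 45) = (y^2 - 7*y + 10)/(y^2 + 6*y + 9)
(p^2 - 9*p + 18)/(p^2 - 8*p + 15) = (p - 6)/(p - 5)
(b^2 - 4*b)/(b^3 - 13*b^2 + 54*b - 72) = b/(b^2 - 9*b + 18)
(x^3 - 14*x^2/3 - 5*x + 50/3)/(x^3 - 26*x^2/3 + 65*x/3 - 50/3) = (x + 2)/(x - 2)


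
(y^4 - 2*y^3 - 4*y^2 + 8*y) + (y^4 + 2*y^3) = 2*y^4 - 4*y^2 + 8*y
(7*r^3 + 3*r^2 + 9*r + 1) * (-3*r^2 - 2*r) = -21*r^5 - 23*r^4 - 33*r^3 - 21*r^2 - 2*r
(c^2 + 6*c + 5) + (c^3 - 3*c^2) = c^3 - 2*c^2 + 6*c + 5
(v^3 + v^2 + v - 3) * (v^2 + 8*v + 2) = v^5 + 9*v^4 + 11*v^3 + 7*v^2 - 22*v - 6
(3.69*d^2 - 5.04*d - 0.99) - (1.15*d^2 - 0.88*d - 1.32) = 2.54*d^2 - 4.16*d + 0.33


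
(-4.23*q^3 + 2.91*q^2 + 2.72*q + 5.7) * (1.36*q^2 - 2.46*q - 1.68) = -5.7528*q^5 + 14.3634*q^4 + 3.647*q^3 - 3.828*q^2 - 18.5916*q - 9.576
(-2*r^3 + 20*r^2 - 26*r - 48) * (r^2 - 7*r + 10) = -2*r^5 + 34*r^4 - 186*r^3 + 334*r^2 + 76*r - 480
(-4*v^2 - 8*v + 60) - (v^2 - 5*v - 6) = -5*v^2 - 3*v + 66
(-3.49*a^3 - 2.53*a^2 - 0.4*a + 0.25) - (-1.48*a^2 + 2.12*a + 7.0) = -3.49*a^3 - 1.05*a^2 - 2.52*a - 6.75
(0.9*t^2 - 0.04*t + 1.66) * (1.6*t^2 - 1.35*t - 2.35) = 1.44*t^4 - 1.279*t^3 + 0.595*t^2 - 2.147*t - 3.901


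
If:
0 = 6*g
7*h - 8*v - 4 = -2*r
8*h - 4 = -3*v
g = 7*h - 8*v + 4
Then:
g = 0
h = 4/17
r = 4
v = 12/17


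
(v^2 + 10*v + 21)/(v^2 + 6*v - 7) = (v + 3)/(v - 1)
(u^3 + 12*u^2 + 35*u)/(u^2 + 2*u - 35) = u*(u + 5)/(u - 5)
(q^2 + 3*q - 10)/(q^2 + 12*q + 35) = (q - 2)/(q + 7)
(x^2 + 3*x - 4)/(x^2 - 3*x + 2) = (x + 4)/(x - 2)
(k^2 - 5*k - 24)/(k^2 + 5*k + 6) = (k - 8)/(k + 2)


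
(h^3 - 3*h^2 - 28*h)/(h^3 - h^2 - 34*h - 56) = h/(h + 2)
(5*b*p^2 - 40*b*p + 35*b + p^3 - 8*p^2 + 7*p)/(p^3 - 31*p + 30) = (5*b*p - 35*b + p^2 - 7*p)/(p^2 + p - 30)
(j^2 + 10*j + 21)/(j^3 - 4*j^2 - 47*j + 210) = (j + 3)/(j^2 - 11*j + 30)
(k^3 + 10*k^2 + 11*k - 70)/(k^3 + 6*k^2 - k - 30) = (k + 7)/(k + 3)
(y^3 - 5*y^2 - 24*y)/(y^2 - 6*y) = (y^2 - 5*y - 24)/(y - 6)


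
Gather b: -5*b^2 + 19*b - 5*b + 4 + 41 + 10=-5*b^2 + 14*b + 55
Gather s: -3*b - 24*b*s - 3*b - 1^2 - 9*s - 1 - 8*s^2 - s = -6*b - 8*s^2 + s*(-24*b - 10) - 2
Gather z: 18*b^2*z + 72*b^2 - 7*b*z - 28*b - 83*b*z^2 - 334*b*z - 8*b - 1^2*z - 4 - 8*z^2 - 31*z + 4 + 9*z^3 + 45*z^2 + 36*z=72*b^2 - 36*b + 9*z^3 + z^2*(37 - 83*b) + z*(18*b^2 - 341*b + 4)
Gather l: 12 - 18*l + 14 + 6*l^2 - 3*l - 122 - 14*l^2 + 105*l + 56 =-8*l^2 + 84*l - 40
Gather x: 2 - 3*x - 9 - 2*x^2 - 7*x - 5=-2*x^2 - 10*x - 12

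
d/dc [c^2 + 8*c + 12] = 2*c + 8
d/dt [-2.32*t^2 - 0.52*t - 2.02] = -4.64*t - 0.52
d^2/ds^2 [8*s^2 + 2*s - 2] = 16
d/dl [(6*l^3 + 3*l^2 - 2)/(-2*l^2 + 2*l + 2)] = (-3*l^4 + 6*l^3 + 21*l^2/2 + l + 1)/(l^4 - 2*l^3 - l^2 + 2*l + 1)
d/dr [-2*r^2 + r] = 1 - 4*r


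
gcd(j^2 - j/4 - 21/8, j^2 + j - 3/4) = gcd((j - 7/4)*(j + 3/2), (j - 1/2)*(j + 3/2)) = j + 3/2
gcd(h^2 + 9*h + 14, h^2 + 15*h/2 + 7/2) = h + 7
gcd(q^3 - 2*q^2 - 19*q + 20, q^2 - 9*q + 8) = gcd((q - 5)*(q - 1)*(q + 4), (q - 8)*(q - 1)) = q - 1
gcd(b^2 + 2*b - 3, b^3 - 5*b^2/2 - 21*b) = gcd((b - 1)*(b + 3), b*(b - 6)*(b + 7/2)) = 1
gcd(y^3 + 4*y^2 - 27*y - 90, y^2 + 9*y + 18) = y^2 + 9*y + 18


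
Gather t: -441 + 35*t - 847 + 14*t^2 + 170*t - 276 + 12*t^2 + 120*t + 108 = 26*t^2 + 325*t - 1456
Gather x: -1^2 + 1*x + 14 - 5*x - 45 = -4*x - 32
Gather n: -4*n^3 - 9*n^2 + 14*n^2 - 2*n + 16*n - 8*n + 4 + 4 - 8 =-4*n^3 + 5*n^2 + 6*n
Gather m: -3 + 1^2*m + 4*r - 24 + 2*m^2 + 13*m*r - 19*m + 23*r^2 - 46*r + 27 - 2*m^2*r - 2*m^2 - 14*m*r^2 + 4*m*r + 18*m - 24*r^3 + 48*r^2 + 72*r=-2*m^2*r + m*(-14*r^2 + 17*r) - 24*r^3 + 71*r^2 + 30*r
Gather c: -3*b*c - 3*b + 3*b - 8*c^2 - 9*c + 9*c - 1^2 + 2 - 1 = -3*b*c - 8*c^2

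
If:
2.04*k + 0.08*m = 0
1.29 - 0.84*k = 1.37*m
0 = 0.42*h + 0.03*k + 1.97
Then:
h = -4.69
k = -0.04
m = 0.96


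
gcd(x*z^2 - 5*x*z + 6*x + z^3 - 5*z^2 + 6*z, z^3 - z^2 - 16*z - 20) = 1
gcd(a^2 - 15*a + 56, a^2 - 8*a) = a - 8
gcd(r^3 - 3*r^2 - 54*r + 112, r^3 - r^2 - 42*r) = 1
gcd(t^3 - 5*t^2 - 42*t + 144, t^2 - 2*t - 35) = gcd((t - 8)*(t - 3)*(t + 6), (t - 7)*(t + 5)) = 1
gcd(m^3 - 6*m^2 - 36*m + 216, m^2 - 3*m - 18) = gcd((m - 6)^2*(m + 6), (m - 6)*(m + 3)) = m - 6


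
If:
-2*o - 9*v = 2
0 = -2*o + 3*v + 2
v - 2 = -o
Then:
No Solution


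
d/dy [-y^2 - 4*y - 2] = -2*y - 4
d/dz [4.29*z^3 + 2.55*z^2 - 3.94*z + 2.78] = 12.87*z^2 + 5.1*z - 3.94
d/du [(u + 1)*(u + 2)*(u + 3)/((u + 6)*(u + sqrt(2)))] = (-(u + 1)*(u + 2)*(u + 3)*(u + 6) - (u + 1)*(u + 2)*(u + 3)*(u + sqrt(2)) + (u + 6)*(u + sqrt(2))*((u + 1)*(u + 2) + (u + 1)*(u + 3) + (u + 2)*(u + 3)))/((u + 6)^2*(u + sqrt(2))^2)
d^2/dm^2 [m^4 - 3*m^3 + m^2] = 12*m^2 - 18*m + 2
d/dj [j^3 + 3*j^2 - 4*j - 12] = 3*j^2 + 6*j - 4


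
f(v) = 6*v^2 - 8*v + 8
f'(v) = 12*v - 8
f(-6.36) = 301.58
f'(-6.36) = -84.32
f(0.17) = 6.81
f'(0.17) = -5.96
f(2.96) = 36.89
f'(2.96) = 27.52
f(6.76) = 228.11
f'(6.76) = 73.12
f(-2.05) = 49.62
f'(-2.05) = -32.60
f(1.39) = 8.47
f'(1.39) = 8.68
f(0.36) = 5.90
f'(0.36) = -3.68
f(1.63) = 10.90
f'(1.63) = 11.56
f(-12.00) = 968.00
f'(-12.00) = -152.00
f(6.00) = 176.00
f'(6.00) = 64.00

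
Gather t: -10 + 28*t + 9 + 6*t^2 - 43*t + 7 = 6*t^2 - 15*t + 6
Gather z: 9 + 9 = 18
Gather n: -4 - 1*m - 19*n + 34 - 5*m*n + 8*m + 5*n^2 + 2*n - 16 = 7*m + 5*n^2 + n*(-5*m - 17) + 14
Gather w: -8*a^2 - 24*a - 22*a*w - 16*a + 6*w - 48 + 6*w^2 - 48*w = -8*a^2 - 40*a + 6*w^2 + w*(-22*a - 42) - 48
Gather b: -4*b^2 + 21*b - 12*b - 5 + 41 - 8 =-4*b^2 + 9*b + 28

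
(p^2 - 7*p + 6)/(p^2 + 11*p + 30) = (p^2 - 7*p + 6)/(p^2 + 11*p + 30)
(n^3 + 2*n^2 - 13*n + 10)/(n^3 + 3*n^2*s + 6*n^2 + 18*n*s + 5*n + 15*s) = (n^2 - 3*n + 2)/(n^2 + 3*n*s + n + 3*s)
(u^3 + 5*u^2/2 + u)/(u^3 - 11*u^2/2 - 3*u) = (u + 2)/(u - 6)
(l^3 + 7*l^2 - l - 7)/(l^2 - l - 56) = (l^2 - 1)/(l - 8)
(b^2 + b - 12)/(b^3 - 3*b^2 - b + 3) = (b + 4)/(b^2 - 1)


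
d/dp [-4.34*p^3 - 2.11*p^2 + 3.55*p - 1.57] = -13.02*p^2 - 4.22*p + 3.55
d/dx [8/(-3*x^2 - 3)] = 16*x/(3*(x^2 + 1)^2)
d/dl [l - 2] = 1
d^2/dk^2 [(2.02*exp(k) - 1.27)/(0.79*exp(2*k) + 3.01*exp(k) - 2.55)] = (1.260682*exp(4*k) - 7.973786*exp(3*k) + 15.355941*exp(2*k) - 6.235477*exp(k) + 3.387165)*exp(k)/(0.493039*exp(6*k) + 5.635623*exp(5*k) + 16.698072*exp(4*k) - 9.110969*exp(3*k) - 53.89884*exp(2*k) + 58.717575*exp(k) - 16.581375)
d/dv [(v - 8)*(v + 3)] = 2*v - 5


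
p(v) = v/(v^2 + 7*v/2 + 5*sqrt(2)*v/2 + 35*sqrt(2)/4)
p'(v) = v*(-2*v - 5*sqrt(2)/2 - 7/2)/(v^2 + 7*v/2 + 5*sqrt(2)*v/2 + 35*sqrt(2)/4)^2 + 1/(v^2 + 7*v/2 + 5*sqrt(2)*v/2 + 35*sqrt(2)/4) = 2*(-4*v^2 + 35*sqrt(2))/(8*v^4 + 56*v^3 + 40*sqrt(2)*v^3 + 198*v^2 + 280*sqrt(2)*v^2 + 490*sqrt(2)*v + 700*v + 1225)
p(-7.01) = -0.57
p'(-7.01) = -0.25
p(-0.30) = -0.03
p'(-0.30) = 0.11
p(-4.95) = -2.41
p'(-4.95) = -2.88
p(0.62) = 0.04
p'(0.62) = 0.04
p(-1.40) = -0.31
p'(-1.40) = 0.52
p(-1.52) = -0.38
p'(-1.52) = 0.63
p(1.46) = 0.06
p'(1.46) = 0.02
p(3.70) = 0.07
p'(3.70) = 0.00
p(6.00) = 0.07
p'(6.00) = 0.00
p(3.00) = 0.07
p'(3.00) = 0.00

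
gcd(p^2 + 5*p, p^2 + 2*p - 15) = p + 5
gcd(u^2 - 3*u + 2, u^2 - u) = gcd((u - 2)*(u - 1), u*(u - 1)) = u - 1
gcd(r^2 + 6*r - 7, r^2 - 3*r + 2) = r - 1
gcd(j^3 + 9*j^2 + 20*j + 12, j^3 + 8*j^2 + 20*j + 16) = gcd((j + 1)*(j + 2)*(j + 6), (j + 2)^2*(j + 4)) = j + 2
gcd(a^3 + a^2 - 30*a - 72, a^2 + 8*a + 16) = a + 4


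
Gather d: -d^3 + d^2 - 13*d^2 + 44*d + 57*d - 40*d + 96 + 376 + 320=-d^3 - 12*d^2 + 61*d + 792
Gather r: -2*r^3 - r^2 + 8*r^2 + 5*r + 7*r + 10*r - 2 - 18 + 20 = -2*r^3 + 7*r^2 + 22*r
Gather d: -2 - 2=-4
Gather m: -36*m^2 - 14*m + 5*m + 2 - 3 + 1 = -36*m^2 - 9*m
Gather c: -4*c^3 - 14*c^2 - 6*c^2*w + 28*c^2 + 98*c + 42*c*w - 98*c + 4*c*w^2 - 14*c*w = -4*c^3 + c^2*(14 - 6*w) + c*(4*w^2 + 28*w)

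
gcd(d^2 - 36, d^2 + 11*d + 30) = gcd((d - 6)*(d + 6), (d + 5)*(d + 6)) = d + 6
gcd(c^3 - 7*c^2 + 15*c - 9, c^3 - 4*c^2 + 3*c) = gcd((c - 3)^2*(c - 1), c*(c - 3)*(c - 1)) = c^2 - 4*c + 3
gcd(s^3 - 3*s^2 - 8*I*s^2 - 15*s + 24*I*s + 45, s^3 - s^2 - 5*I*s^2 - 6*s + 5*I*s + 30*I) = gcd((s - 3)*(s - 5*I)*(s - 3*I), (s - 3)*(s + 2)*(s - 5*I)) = s^2 + s*(-3 - 5*I) + 15*I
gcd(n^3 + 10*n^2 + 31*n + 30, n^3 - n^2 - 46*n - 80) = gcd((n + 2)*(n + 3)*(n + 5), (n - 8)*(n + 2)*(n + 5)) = n^2 + 7*n + 10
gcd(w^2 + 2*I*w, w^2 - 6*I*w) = w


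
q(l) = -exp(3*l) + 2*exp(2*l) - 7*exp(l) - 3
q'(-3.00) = -0.34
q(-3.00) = -3.34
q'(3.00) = -22836.14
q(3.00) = -7439.83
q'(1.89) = -741.18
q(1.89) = -251.74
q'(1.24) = -100.22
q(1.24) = -44.57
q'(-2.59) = -0.50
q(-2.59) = -3.51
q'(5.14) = -14810575.81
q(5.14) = -4918229.03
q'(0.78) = -27.38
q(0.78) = -19.13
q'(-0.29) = -4.26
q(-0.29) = -7.54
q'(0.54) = -15.39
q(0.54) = -14.18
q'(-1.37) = -1.57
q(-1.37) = -4.67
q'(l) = -3*exp(3*l) + 4*exp(2*l) - 7*exp(l) = (-3*exp(2*l) + 4*exp(l) - 7)*exp(l)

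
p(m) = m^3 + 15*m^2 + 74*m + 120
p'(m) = 3*m^2 + 30*m + 74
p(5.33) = 1091.97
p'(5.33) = 319.13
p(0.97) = 206.81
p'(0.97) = 105.92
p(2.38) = 394.57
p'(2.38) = 162.39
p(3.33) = 569.68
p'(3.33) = 207.17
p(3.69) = 647.54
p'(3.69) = 225.55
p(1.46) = 263.13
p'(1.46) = 124.19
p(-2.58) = 11.75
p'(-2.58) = 16.57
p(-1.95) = 25.32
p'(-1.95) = 26.91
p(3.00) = 504.00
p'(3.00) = 191.00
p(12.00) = 4896.00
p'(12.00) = 866.00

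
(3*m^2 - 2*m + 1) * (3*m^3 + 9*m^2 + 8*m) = 9*m^5 + 21*m^4 + 9*m^3 - 7*m^2 + 8*m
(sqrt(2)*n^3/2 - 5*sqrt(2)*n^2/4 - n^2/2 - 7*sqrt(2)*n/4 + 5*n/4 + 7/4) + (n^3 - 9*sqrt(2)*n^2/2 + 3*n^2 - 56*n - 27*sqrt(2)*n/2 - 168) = sqrt(2)*n^3/2 + n^3 - 23*sqrt(2)*n^2/4 + 5*n^2/2 - 219*n/4 - 61*sqrt(2)*n/4 - 665/4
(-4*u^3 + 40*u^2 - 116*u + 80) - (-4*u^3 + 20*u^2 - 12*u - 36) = 20*u^2 - 104*u + 116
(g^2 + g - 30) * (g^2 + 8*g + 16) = g^4 + 9*g^3 - 6*g^2 - 224*g - 480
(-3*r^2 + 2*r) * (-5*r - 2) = 15*r^3 - 4*r^2 - 4*r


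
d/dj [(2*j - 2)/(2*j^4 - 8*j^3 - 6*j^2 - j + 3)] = 2*(2*j^4 - 8*j^3 - 6*j^2 - j + (j - 1)*(-8*j^3 + 24*j^2 + 12*j + 1) + 3)/(-2*j^4 + 8*j^3 + 6*j^2 + j - 3)^2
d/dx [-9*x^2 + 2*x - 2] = 2 - 18*x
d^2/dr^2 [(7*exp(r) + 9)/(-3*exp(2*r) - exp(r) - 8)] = (-63*exp(4*r) - 303*exp(3*r) + 927*exp(2*r) + 911*exp(r) - 376)*exp(r)/(27*exp(6*r) + 27*exp(5*r) + 225*exp(4*r) + 145*exp(3*r) + 600*exp(2*r) + 192*exp(r) + 512)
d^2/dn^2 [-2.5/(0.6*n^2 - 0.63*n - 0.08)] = (-1.8*n^2 + 1.89*n + 2.5*(1.2*n - 0.63)*(2.4*n - 1.26) + 0.24)/(-0.6*n^2 + 0.63*n + 0.08)^3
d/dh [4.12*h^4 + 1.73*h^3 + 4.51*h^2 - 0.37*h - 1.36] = 16.48*h^3 + 5.19*h^2 + 9.02*h - 0.37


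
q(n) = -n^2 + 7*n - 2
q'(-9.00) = 25.00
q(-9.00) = -146.00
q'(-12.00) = 31.00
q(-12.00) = -230.00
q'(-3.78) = 14.56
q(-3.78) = -42.75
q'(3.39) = 0.22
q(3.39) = 10.24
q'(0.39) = 6.22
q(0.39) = 0.58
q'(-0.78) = 8.56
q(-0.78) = -8.07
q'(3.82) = -0.64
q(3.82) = 10.15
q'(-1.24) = 9.48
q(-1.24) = -12.22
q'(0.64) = 5.72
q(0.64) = 2.07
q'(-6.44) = 19.88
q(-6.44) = -88.55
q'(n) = 7 - 2*n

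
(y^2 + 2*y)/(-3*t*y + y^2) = (y + 2)/(-3*t + y)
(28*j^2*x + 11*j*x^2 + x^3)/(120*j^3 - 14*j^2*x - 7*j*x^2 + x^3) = x*(7*j + x)/(30*j^2 - 11*j*x + x^2)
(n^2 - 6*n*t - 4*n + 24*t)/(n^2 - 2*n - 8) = (n - 6*t)/(n + 2)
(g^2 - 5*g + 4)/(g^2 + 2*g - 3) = (g - 4)/(g + 3)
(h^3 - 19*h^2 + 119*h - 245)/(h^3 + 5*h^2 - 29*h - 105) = (h^2 - 14*h + 49)/(h^2 + 10*h + 21)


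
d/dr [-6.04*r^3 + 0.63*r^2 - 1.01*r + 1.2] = -18.12*r^2 + 1.26*r - 1.01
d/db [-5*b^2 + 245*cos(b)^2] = -10*b - 245*sin(2*b)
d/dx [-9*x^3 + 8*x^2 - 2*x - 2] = -27*x^2 + 16*x - 2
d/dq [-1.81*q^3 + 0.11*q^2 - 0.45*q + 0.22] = -5.43*q^2 + 0.22*q - 0.45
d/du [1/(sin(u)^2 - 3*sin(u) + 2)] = (3 - 2*sin(u))*cos(u)/(sin(u)^2 - 3*sin(u) + 2)^2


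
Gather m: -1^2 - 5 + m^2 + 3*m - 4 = m^2 + 3*m - 10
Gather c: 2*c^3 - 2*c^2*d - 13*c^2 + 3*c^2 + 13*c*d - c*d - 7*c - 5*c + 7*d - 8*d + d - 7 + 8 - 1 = 2*c^3 + c^2*(-2*d - 10) + c*(12*d - 12)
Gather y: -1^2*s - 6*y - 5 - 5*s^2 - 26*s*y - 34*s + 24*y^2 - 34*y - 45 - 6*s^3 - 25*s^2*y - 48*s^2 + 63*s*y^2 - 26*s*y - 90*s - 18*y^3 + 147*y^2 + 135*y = -6*s^3 - 53*s^2 - 125*s - 18*y^3 + y^2*(63*s + 171) + y*(-25*s^2 - 52*s + 95) - 50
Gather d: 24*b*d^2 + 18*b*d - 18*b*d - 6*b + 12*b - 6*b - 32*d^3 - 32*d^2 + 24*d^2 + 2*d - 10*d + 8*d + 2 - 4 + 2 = -32*d^3 + d^2*(24*b - 8)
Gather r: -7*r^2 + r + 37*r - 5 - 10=-7*r^2 + 38*r - 15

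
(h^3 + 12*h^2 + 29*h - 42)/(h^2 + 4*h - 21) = (h^2 + 5*h - 6)/(h - 3)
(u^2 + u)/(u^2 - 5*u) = (u + 1)/(u - 5)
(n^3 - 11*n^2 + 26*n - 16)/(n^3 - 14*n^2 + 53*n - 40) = (n - 2)/(n - 5)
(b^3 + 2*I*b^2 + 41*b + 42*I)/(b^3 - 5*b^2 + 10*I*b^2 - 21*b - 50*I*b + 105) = (b^2 - 5*I*b + 6)/(b^2 + b*(-5 + 3*I) - 15*I)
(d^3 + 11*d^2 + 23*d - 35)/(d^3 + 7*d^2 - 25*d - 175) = (d - 1)/(d - 5)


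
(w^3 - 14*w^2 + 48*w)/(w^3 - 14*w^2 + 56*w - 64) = w*(w - 6)/(w^2 - 6*w + 8)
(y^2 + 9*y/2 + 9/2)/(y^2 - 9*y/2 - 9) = (y + 3)/(y - 6)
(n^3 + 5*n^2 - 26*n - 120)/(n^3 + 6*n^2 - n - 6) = (n^2 - n - 20)/(n^2 - 1)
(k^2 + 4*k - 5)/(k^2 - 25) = (k - 1)/(k - 5)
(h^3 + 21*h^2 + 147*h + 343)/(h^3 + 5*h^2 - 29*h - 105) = (h^2 + 14*h + 49)/(h^2 - 2*h - 15)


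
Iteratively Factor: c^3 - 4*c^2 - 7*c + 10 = (c - 1)*(c^2 - 3*c - 10) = (c - 5)*(c - 1)*(c + 2)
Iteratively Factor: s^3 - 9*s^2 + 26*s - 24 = (s - 2)*(s^2 - 7*s + 12) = (s - 4)*(s - 2)*(s - 3)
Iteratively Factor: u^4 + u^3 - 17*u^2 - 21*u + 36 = (u - 4)*(u^3 + 5*u^2 + 3*u - 9) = (u - 4)*(u + 3)*(u^2 + 2*u - 3) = (u - 4)*(u - 1)*(u + 3)*(u + 3)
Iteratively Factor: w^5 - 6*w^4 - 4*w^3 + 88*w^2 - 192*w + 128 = (w - 2)*(w^4 - 4*w^3 - 12*w^2 + 64*w - 64) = (w - 2)^2*(w^3 - 2*w^2 - 16*w + 32) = (w - 2)^3*(w^2 - 16) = (w - 4)*(w - 2)^3*(w + 4)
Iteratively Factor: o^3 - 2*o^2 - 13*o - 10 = (o - 5)*(o^2 + 3*o + 2) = (o - 5)*(o + 1)*(o + 2)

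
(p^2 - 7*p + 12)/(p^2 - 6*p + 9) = (p - 4)/(p - 3)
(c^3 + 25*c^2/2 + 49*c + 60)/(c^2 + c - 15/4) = 2*(c^2 + 10*c + 24)/(2*c - 3)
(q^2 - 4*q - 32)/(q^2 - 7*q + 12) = (q^2 - 4*q - 32)/(q^2 - 7*q + 12)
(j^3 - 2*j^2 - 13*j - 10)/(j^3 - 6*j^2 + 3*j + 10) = (j + 2)/(j - 2)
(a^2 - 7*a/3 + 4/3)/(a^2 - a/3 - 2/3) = (3*a - 4)/(3*a + 2)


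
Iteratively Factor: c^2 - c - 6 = (c - 3)*(c + 2)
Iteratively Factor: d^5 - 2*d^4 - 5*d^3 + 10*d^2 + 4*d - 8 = (d - 2)*(d^4 - 5*d^2 + 4) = (d - 2)^2*(d^3 + 2*d^2 - d - 2) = (d - 2)^2*(d + 2)*(d^2 - 1) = (d - 2)^2*(d - 1)*(d + 2)*(d + 1)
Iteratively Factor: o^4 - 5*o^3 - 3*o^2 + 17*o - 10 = (o - 1)*(o^3 - 4*o^2 - 7*o + 10) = (o - 1)^2*(o^2 - 3*o - 10) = (o - 5)*(o - 1)^2*(o + 2)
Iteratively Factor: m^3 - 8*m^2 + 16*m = (m - 4)*(m^2 - 4*m) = m*(m - 4)*(m - 4)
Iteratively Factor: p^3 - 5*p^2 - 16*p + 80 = (p + 4)*(p^2 - 9*p + 20) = (p - 4)*(p + 4)*(p - 5)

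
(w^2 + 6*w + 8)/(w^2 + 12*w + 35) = (w^2 + 6*w + 8)/(w^2 + 12*w + 35)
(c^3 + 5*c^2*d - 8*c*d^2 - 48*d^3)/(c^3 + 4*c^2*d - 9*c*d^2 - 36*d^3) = (c + 4*d)/(c + 3*d)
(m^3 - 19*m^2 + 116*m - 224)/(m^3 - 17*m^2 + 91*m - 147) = (m^2 - 12*m + 32)/(m^2 - 10*m + 21)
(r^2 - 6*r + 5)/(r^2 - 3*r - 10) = (r - 1)/(r + 2)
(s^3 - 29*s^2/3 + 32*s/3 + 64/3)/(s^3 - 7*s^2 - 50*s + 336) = (s^2 - 5*s/3 - 8/3)/(s^2 + s - 42)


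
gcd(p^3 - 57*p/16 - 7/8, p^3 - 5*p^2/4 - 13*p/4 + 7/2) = p^2 - p/4 - 7/2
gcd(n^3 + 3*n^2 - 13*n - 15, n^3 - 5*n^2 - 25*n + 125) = n + 5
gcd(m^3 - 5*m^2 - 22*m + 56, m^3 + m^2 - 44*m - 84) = m - 7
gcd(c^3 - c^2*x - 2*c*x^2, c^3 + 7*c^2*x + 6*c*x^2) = c^2 + c*x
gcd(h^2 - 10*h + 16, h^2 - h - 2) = h - 2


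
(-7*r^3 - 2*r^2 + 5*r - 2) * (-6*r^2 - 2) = 42*r^5 + 12*r^4 - 16*r^3 + 16*r^2 - 10*r + 4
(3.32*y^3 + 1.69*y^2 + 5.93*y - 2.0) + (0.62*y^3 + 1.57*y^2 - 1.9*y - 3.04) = 3.94*y^3 + 3.26*y^2 + 4.03*y - 5.04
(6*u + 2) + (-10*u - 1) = 1 - 4*u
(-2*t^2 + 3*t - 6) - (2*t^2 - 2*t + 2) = -4*t^2 + 5*t - 8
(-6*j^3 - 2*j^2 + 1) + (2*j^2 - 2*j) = -6*j^3 - 2*j + 1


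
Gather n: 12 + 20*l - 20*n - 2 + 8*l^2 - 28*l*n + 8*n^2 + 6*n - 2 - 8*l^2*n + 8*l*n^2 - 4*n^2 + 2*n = 8*l^2 + 20*l + n^2*(8*l + 4) + n*(-8*l^2 - 28*l - 12) + 8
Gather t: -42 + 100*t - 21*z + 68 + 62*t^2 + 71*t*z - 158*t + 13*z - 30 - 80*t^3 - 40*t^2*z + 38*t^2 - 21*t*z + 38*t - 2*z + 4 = -80*t^3 + t^2*(100 - 40*z) + t*(50*z - 20) - 10*z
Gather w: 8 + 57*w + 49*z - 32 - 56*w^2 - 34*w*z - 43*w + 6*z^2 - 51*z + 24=-56*w^2 + w*(14 - 34*z) + 6*z^2 - 2*z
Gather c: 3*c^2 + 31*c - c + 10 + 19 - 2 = 3*c^2 + 30*c + 27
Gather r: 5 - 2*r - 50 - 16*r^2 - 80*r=-16*r^2 - 82*r - 45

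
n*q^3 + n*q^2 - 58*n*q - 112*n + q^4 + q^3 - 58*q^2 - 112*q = (n + q)*(q - 8)*(q + 2)*(q + 7)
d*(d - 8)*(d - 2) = d^3 - 10*d^2 + 16*d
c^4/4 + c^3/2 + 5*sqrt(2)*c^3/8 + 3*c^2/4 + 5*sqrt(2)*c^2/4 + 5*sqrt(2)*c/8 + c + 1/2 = (c/2 + 1/2)*(c/2 + sqrt(2))*(c + 1)*(c + sqrt(2)/2)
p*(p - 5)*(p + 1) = p^3 - 4*p^2 - 5*p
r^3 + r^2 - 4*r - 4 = (r - 2)*(r + 1)*(r + 2)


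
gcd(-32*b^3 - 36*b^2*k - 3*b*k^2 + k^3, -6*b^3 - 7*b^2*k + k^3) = b + k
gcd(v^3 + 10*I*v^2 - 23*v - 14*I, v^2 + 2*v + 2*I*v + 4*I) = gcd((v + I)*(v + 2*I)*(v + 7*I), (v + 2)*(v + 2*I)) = v + 2*I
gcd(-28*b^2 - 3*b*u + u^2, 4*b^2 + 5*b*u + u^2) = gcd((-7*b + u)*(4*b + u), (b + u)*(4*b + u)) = 4*b + u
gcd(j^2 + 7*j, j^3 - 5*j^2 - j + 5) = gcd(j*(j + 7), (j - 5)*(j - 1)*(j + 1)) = 1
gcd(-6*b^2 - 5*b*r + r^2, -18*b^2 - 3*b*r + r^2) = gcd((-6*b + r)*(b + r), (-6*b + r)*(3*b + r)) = -6*b + r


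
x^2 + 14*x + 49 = (x + 7)^2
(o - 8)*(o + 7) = o^2 - o - 56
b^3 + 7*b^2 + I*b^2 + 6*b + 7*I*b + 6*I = (b + 1)*(b + 6)*(b + I)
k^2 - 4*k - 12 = (k - 6)*(k + 2)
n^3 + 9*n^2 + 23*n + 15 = (n + 1)*(n + 3)*(n + 5)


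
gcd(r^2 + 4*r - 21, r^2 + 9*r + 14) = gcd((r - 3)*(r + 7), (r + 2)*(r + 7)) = r + 7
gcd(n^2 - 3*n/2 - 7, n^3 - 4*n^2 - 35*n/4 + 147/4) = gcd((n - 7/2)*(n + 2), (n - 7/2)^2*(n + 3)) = n - 7/2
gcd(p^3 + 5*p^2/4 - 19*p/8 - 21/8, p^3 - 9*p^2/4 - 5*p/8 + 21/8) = p^2 - p/2 - 3/2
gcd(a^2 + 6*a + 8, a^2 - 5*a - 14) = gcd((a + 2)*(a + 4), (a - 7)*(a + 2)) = a + 2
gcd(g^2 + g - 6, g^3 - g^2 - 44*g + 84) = g - 2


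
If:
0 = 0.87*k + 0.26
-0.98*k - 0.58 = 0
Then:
No Solution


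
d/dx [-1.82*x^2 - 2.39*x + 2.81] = -3.64*x - 2.39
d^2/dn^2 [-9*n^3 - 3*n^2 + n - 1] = -54*n - 6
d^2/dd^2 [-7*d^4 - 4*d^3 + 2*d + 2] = 12*d*(-7*d - 2)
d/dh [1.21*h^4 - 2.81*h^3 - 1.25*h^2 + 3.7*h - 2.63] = 4.84*h^3 - 8.43*h^2 - 2.5*h + 3.7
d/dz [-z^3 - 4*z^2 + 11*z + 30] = -3*z^2 - 8*z + 11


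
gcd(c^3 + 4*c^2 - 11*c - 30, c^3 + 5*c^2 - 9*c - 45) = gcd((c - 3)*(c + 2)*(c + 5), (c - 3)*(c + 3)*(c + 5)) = c^2 + 2*c - 15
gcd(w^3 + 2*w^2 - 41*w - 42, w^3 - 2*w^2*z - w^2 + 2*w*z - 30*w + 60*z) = w - 6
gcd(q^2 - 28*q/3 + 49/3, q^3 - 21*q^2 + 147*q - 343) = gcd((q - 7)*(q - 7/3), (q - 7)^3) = q - 7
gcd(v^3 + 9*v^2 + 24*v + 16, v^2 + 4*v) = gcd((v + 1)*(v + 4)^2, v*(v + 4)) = v + 4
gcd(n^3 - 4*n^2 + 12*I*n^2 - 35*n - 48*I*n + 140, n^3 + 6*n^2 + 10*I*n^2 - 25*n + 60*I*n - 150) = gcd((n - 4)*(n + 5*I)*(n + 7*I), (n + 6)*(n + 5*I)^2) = n + 5*I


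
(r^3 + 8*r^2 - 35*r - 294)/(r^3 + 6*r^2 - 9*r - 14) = (r^2 + r - 42)/(r^2 - r - 2)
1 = 1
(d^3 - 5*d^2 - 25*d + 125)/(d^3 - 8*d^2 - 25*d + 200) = (d - 5)/(d - 8)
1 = 1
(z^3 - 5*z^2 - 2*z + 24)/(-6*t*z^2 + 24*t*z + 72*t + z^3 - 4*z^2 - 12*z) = (z^2 - 7*z + 12)/(-6*t*z + 36*t + z^2 - 6*z)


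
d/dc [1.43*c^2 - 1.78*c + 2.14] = 2.86*c - 1.78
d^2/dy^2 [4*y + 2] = 0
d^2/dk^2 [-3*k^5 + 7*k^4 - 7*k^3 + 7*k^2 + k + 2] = -60*k^3 + 84*k^2 - 42*k + 14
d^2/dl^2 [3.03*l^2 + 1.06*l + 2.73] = 6.06000000000000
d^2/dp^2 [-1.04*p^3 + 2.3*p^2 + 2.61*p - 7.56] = 4.6 - 6.24*p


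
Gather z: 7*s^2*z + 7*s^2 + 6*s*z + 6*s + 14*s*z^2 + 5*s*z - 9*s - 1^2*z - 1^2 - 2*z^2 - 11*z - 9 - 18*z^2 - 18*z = 7*s^2 - 3*s + z^2*(14*s - 20) + z*(7*s^2 + 11*s - 30) - 10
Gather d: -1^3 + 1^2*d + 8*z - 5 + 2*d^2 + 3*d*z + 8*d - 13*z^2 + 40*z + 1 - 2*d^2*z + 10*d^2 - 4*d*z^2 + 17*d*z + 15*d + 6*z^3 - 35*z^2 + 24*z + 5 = d^2*(12 - 2*z) + d*(-4*z^2 + 20*z + 24) + 6*z^3 - 48*z^2 + 72*z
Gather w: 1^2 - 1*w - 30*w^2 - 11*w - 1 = -30*w^2 - 12*w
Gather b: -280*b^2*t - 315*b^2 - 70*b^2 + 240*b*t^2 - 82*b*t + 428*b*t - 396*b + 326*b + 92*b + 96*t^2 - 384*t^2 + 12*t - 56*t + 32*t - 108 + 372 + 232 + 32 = b^2*(-280*t - 385) + b*(240*t^2 + 346*t + 22) - 288*t^2 - 12*t + 528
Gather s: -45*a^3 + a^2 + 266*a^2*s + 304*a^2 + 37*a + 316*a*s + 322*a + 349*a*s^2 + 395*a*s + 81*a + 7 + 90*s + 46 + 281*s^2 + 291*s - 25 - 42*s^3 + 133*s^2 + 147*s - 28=-45*a^3 + 305*a^2 + 440*a - 42*s^3 + s^2*(349*a + 414) + s*(266*a^2 + 711*a + 528)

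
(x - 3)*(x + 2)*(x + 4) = x^3 + 3*x^2 - 10*x - 24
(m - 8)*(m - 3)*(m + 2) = m^3 - 9*m^2 + 2*m + 48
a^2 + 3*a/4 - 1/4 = (a - 1/4)*(a + 1)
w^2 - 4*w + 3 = (w - 3)*(w - 1)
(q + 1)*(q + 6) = q^2 + 7*q + 6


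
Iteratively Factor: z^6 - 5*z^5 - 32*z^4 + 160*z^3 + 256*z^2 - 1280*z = (z - 4)*(z^5 - z^4 - 36*z^3 + 16*z^2 + 320*z) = (z - 5)*(z - 4)*(z^4 + 4*z^3 - 16*z^2 - 64*z) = (z - 5)*(z - 4)*(z + 4)*(z^3 - 16*z) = (z - 5)*(z - 4)^2*(z + 4)*(z^2 + 4*z) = z*(z - 5)*(z - 4)^2*(z + 4)*(z + 4)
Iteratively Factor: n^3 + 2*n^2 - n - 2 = (n + 2)*(n^2 - 1) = (n + 1)*(n + 2)*(n - 1)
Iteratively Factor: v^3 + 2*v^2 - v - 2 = (v + 2)*(v^2 - 1) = (v + 1)*(v + 2)*(v - 1)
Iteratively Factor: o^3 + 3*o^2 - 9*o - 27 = (o + 3)*(o^2 - 9) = (o + 3)^2*(o - 3)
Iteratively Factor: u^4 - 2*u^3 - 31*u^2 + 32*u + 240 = (u + 4)*(u^3 - 6*u^2 - 7*u + 60) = (u + 3)*(u + 4)*(u^2 - 9*u + 20) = (u - 4)*(u + 3)*(u + 4)*(u - 5)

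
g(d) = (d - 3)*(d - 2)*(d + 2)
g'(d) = (d - 3)*(d - 2) + (d - 3)*(d + 2) + (d - 2)*(d + 2)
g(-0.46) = 13.11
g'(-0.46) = -0.61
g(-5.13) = -181.44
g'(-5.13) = 105.73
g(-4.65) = -134.81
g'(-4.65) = 88.77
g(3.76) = 7.70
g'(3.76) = 15.85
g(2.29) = -0.88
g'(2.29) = -2.01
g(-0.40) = 13.06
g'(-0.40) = -1.12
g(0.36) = 10.22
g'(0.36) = -5.77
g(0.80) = 7.39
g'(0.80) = -6.88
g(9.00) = 462.00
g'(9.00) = 185.00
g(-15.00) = -3978.00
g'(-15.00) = 761.00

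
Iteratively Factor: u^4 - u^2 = (u - 1)*(u^3 + u^2) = u*(u - 1)*(u^2 + u) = u*(u - 1)*(u + 1)*(u)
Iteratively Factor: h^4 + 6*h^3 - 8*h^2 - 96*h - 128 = (h - 4)*(h^3 + 10*h^2 + 32*h + 32) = (h - 4)*(h + 4)*(h^2 + 6*h + 8) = (h - 4)*(h + 2)*(h + 4)*(h + 4)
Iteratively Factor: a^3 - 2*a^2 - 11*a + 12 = (a + 3)*(a^2 - 5*a + 4) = (a - 4)*(a + 3)*(a - 1)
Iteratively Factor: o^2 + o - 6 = (o - 2)*(o + 3)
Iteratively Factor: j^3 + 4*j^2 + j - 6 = (j + 2)*(j^2 + 2*j - 3) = (j - 1)*(j + 2)*(j + 3)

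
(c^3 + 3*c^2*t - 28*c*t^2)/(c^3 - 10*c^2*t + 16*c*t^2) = (c^2 + 3*c*t - 28*t^2)/(c^2 - 10*c*t + 16*t^2)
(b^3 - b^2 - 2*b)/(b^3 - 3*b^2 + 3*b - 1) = b*(b^2 - b - 2)/(b^3 - 3*b^2 + 3*b - 1)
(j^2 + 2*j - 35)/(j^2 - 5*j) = (j + 7)/j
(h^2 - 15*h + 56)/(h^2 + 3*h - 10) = (h^2 - 15*h + 56)/(h^2 + 3*h - 10)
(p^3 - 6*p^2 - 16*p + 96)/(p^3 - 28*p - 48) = (p - 4)/(p + 2)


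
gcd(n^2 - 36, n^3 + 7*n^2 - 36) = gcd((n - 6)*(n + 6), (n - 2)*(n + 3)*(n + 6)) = n + 6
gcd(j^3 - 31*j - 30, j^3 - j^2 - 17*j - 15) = j + 1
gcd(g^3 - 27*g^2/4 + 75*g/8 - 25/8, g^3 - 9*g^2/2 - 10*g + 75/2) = g - 5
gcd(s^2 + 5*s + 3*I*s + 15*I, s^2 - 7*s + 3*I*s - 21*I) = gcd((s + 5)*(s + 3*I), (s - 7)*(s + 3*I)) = s + 3*I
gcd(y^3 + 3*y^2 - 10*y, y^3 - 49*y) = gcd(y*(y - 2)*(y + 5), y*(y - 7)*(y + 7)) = y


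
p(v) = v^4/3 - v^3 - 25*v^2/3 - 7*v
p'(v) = 4*v^3/3 - 3*v^2 - 50*v/3 - 7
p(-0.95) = 0.26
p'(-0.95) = 4.98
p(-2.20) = -6.48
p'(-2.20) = 0.95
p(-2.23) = -6.50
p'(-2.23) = 0.46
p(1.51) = -31.28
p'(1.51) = -34.42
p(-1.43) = -2.71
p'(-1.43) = 6.80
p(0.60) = -7.37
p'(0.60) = -17.79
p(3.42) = -115.81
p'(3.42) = -45.75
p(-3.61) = 20.33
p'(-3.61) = -48.66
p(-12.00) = 7524.00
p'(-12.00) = -2543.00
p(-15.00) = 18480.00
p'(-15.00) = -4932.00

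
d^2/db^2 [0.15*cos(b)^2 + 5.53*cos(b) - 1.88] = -5.53*cos(b) - 0.3*cos(2*b)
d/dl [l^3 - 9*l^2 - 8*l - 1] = 3*l^2 - 18*l - 8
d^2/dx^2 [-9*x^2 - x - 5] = -18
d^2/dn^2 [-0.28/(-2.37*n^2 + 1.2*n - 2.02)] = (-3.145464*n^2 + 1.59264*n + 0.28*(4.74*n - 1.2)*(9.48*n - 2.4) - 2.680944)/(2.37*n^2 - 1.2*n + 2.02)^3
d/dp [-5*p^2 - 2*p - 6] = -10*p - 2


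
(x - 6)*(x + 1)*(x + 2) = x^3 - 3*x^2 - 16*x - 12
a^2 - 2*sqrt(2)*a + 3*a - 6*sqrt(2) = (a + 3)*(a - 2*sqrt(2))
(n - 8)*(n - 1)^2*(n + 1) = n^4 - 9*n^3 + 7*n^2 + 9*n - 8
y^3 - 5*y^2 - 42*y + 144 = (y - 8)*(y - 3)*(y + 6)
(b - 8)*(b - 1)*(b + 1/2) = b^3 - 17*b^2/2 + 7*b/2 + 4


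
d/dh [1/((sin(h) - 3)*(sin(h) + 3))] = -sin(2*h)/((sin(h) - 3)^2*(sin(h) + 3)^2)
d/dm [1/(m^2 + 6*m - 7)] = 2*(-m - 3)/(m^2 + 6*m - 7)^2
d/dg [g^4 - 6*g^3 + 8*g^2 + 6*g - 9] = 4*g^3 - 18*g^2 + 16*g + 6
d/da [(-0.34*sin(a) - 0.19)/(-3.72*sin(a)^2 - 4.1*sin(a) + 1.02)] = (-1.4136*sin(a) + 0.6324*cos(2*a) - 1.7582)*cos(a)/(3.72*sin(a)^2 + 4.1*sin(a) - 1.02)^2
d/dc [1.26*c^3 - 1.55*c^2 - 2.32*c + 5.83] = 3.78*c^2 - 3.1*c - 2.32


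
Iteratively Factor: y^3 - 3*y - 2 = (y + 1)*(y^2 - y - 2) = (y + 1)^2*(y - 2)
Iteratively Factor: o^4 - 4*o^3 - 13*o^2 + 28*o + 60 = (o + 2)*(o^3 - 6*o^2 - o + 30) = (o + 2)^2*(o^2 - 8*o + 15) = (o - 5)*(o + 2)^2*(o - 3)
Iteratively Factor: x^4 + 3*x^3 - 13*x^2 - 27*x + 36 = (x - 3)*(x^3 + 6*x^2 + 5*x - 12) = (x - 3)*(x + 4)*(x^2 + 2*x - 3) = (x - 3)*(x - 1)*(x + 4)*(x + 3)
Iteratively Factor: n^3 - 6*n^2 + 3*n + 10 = (n - 2)*(n^2 - 4*n - 5) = (n - 5)*(n - 2)*(n + 1)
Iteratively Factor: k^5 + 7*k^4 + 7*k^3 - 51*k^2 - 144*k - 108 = (k - 3)*(k^4 + 10*k^3 + 37*k^2 + 60*k + 36) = (k - 3)*(k + 3)*(k^3 + 7*k^2 + 16*k + 12) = (k - 3)*(k + 3)^2*(k^2 + 4*k + 4) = (k - 3)*(k + 2)*(k + 3)^2*(k + 2)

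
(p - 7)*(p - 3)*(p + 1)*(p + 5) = p^4 - 4*p^3 - 34*p^2 + 76*p + 105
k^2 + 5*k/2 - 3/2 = (k - 1/2)*(k + 3)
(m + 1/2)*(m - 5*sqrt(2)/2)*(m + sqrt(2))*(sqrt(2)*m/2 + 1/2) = sqrt(2)*m^4/2 - m^3 + sqrt(2)*m^3/4 - 13*sqrt(2)*m^2/4 - m^2/2 - 5*m/2 - 13*sqrt(2)*m/8 - 5/4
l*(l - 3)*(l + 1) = l^3 - 2*l^2 - 3*l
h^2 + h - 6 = (h - 2)*(h + 3)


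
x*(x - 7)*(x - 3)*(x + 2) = x^4 - 8*x^3 + x^2 + 42*x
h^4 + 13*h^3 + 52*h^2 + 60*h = h*(h + 2)*(h + 5)*(h + 6)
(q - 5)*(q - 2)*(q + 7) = q^3 - 39*q + 70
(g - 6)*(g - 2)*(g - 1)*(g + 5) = g^4 - 4*g^3 - 25*g^2 + 88*g - 60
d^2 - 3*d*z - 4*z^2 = (d - 4*z)*(d + z)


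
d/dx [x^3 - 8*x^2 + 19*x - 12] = 3*x^2 - 16*x + 19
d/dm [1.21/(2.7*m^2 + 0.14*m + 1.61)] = (-6.534*m - 0.1694)/(2.7*m^2 + 0.14*m + 1.61)^2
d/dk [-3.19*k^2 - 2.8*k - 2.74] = -6.38*k - 2.8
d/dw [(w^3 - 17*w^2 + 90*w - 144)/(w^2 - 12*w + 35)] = (w^4 - 24*w^3 + 219*w^2 - 902*w + 1422)/(w^4 - 24*w^3 + 214*w^2 - 840*w + 1225)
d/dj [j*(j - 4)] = 2*j - 4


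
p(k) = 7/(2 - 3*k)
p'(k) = 21/(2 - 3*k)^2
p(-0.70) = 1.71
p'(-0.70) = 1.25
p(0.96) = -7.95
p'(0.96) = 27.12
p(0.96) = -7.95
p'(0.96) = 27.12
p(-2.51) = 0.73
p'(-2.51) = 0.23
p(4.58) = -0.60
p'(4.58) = 0.15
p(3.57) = -0.80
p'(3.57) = 0.28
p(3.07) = -0.97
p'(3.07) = 0.40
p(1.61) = -2.47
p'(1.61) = 2.62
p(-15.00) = 0.15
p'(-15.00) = 0.01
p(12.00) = -0.21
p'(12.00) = 0.02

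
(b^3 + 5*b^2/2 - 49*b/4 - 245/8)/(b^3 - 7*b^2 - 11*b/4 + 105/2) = (b + 7/2)/(b - 6)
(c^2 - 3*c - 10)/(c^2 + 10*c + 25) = (c^2 - 3*c - 10)/(c^2 + 10*c + 25)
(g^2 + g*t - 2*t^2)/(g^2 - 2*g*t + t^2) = (-g - 2*t)/(-g + t)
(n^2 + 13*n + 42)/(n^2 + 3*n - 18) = (n + 7)/(n - 3)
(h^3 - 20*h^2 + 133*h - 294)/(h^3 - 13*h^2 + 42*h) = (h - 7)/h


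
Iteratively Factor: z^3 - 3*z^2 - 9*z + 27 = (z - 3)*(z^2 - 9) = (z - 3)^2*(z + 3)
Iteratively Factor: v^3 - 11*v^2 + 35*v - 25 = (v - 1)*(v^2 - 10*v + 25) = (v - 5)*(v - 1)*(v - 5)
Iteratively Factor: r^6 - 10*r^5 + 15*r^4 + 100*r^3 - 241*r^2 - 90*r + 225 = (r + 3)*(r^5 - 13*r^4 + 54*r^3 - 62*r^2 - 55*r + 75) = (r - 5)*(r + 3)*(r^4 - 8*r^3 + 14*r^2 + 8*r - 15) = (r - 5)^2*(r + 3)*(r^3 - 3*r^2 - r + 3) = (r - 5)^2*(r + 1)*(r + 3)*(r^2 - 4*r + 3) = (r - 5)^2*(r - 3)*(r + 1)*(r + 3)*(r - 1)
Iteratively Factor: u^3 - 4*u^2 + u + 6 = (u + 1)*(u^2 - 5*u + 6) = (u - 3)*(u + 1)*(u - 2)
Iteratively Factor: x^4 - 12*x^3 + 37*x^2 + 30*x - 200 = (x - 4)*(x^3 - 8*x^2 + 5*x + 50) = (x - 5)*(x - 4)*(x^2 - 3*x - 10) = (x - 5)*(x - 4)*(x + 2)*(x - 5)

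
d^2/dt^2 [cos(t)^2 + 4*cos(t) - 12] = -4*cos(t) - 2*cos(2*t)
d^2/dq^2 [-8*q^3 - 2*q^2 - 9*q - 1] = -48*q - 4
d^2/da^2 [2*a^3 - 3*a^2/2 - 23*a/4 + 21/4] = 12*a - 3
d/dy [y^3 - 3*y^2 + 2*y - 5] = 3*y^2 - 6*y + 2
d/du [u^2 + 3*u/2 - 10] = 2*u + 3/2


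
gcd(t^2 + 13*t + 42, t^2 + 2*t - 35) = t + 7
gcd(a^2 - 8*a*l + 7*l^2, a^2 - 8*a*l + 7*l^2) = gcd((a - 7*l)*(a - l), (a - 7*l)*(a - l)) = a^2 - 8*a*l + 7*l^2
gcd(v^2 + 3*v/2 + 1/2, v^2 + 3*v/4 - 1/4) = v + 1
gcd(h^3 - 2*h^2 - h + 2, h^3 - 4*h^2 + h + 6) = h^2 - h - 2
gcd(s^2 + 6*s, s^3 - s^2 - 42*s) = s^2 + 6*s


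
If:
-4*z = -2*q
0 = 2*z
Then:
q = 0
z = 0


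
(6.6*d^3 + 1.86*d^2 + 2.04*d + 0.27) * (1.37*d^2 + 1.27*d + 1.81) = 9.042*d^5 + 10.9302*d^4 + 17.103*d^3 + 6.3273*d^2 + 4.0353*d + 0.4887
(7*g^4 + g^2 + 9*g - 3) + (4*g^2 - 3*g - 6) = 7*g^4 + 5*g^2 + 6*g - 9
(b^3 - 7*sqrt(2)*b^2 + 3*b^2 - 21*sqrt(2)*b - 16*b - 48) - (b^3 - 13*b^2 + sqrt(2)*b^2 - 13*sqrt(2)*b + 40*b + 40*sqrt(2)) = -8*sqrt(2)*b^2 + 16*b^2 - 56*b - 8*sqrt(2)*b - 40*sqrt(2) - 48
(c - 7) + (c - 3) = 2*c - 10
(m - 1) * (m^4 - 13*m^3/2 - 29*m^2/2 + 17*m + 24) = m^5 - 15*m^4/2 - 8*m^3 + 63*m^2/2 + 7*m - 24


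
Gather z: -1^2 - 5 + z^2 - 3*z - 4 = z^2 - 3*z - 10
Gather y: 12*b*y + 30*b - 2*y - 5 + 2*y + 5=12*b*y + 30*b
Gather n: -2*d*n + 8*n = n*(8 - 2*d)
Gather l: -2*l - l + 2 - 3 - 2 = -3*l - 3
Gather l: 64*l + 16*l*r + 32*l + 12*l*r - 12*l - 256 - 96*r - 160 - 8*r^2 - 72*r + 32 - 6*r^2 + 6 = l*(28*r + 84) - 14*r^2 - 168*r - 378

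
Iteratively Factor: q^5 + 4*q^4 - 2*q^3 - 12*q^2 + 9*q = (q - 1)*(q^4 + 5*q^3 + 3*q^2 - 9*q) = (q - 1)*(q + 3)*(q^3 + 2*q^2 - 3*q) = (q - 1)^2*(q + 3)*(q^2 + 3*q) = (q - 1)^2*(q + 3)^2*(q)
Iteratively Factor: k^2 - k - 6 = (k + 2)*(k - 3)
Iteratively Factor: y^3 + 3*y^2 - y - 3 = (y + 1)*(y^2 + 2*y - 3) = (y - 1)*(y + 1)*(y + 3)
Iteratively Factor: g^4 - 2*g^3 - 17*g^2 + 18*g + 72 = (g + 2)*(g^3 - 4*g^2 - 9*g + 36) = (g - 4)*(g + 2)*(g^2 - 9) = (g - 4)*(g + 2)*(g + 3)*(g - 3)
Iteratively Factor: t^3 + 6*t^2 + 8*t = (t + 4)*(t^2 + 2*t) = (t + 2)*(t + 4)*(t)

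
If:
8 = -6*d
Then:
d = -4/3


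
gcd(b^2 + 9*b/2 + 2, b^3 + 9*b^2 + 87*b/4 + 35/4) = b + 1/2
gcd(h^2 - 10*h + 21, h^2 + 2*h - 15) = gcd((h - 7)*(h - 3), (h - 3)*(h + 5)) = h - 3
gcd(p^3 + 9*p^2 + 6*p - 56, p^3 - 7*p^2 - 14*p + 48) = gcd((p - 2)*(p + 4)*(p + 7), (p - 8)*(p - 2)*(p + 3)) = p - 2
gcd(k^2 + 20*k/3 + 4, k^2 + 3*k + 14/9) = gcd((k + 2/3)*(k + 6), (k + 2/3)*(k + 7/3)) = k + 2/3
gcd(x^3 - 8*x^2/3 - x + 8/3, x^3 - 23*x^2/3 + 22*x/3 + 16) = x^2 - 5*x/3 - 8/3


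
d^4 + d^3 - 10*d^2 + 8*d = d*(d - 2)*(d - 1)*(d + 4)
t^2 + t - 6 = (t - 2)*(t + 3)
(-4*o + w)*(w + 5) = -4*o*w - 20*o + w^2 + 5*w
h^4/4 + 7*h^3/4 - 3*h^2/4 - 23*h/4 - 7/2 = (h/4 + 1/4)*(h - 2)*(h + 1)*(h + 7)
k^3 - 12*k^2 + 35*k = k*(k - 7)*(k - 5)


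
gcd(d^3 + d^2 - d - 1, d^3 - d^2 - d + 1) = d^2 - 1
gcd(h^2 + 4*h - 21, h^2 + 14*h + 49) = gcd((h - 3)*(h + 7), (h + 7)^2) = h + 7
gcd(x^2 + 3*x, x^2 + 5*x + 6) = x + 3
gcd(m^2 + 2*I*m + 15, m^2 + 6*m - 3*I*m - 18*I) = m - 3*I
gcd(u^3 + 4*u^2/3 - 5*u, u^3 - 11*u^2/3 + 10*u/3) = u^2 - 5*u/3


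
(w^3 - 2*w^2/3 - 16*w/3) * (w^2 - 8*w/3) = w^5 - 10*w^4/3 - 32*w^3/9 + 128*w^2/9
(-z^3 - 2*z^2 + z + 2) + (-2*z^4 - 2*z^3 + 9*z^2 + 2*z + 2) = -2*z^4 - 3*z^3 + 7*z^2 + 3*z + 4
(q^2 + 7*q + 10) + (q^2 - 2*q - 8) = 2*q^2 + 5*q + 2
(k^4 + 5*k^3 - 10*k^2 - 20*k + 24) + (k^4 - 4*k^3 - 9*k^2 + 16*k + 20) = 2*k^4 + k^3 - 19*k^2 - 4*k + 44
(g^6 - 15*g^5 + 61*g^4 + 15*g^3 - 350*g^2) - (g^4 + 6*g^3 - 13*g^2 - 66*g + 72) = g^6 - 15*g^5 + 60*g^4 + 9*g^3 - 337*g^2 + 66*g - 72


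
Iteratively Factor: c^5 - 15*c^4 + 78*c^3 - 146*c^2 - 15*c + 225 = (c - 3)*(c^4 - 12*c^3 + 42*c^2 - 20*c - 75) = (c - 5)*(c - 3)*(c^3 - 7*c^2 + 7*c + 15) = (c - 5)*(c - 3)^2*(c^2 - 4*c - 5) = (c - 5)*(c - 3)^2*(c + 1)*(c - 5)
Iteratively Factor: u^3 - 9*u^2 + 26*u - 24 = (u - 3)*(u^2 - 6*u + 8) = (u - 4)*(u - 3)*(u - 2)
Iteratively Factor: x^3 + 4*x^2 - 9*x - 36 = (x + 3)*(x^2 + x - 12) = (x - 3)*(x + 3)*(x + 4)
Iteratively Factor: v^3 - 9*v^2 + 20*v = (v - 4)*(v^2 - 5*v) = v*(v - 4)*(v - 5)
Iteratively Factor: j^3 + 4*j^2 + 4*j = (j + 2)*(j^2 + 2*j) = j*(j + 2)*(j + 2)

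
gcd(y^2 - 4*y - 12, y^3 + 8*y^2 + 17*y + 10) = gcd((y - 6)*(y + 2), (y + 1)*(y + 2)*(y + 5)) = y + 2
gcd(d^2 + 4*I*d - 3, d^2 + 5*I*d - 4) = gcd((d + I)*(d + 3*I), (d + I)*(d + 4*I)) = d + I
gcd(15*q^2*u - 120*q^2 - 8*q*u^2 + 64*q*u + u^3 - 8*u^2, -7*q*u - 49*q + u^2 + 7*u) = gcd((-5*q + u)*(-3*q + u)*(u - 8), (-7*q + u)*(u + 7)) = 1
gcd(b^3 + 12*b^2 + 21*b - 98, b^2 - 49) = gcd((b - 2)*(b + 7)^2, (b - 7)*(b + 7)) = b + 7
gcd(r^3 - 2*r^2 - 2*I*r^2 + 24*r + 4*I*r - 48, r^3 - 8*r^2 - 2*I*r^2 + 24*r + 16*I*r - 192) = r^2 - 2*I*r + 24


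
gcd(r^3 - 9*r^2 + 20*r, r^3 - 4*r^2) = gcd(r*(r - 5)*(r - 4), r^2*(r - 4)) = r^2 - 4*r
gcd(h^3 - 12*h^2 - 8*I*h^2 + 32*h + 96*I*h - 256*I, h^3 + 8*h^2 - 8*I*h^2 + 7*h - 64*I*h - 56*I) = h - 8*I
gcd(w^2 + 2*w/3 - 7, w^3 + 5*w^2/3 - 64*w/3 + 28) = w - 7/3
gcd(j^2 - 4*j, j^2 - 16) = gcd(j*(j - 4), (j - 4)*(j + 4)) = j - 4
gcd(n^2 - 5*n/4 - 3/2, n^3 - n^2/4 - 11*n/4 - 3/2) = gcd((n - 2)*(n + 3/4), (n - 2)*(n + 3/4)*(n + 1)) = n^2 - 5*n/4 - 3/2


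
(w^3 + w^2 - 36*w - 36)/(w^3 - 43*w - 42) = (w - 6)/(w - 7)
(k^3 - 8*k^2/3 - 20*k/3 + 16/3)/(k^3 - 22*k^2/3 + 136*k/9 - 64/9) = 3*(k + 2)/(3*k - 8)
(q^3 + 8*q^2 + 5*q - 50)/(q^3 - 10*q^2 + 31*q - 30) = (q^2 + 10*q + 25)/(q^2 - 8*q + 15)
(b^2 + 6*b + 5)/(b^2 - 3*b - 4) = (b + 5)/(b - 4)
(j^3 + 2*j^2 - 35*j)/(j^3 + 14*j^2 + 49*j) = (j - 5)/(j + 7)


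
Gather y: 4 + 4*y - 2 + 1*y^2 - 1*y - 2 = y^2 + 3*y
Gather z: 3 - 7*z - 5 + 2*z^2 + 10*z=2*z^2 + 3*z - 2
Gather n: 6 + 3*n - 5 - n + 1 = 2*n + 2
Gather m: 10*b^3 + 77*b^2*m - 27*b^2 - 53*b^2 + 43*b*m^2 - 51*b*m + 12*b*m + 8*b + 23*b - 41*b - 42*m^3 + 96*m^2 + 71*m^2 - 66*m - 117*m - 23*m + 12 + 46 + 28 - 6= 10*b^3 - 80*b^2 - 10*b - 42*m^3 + m^2*(43*b + 167) + m*(77*b^2 - 39*b - 206) + 80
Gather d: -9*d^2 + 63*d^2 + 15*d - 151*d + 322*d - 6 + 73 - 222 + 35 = 54*d^2 + 186*d - 120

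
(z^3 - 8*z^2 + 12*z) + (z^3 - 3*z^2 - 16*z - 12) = 2*z^3 - 11*z^2 - 4*z - 12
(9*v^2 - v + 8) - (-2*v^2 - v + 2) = 11*v^2 + 6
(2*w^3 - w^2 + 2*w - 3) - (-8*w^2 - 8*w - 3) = 2*w^3 + 7*w^2 + 10*w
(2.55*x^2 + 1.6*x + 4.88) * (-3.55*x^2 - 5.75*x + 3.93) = -9.0525*x^4 - 20.3425*x^3 - 16.5025*x^2 - 21.772*x + 19.1784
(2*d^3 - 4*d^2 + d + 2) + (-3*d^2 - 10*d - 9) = 2*d^3 - 7*d^2 - 9*d - 7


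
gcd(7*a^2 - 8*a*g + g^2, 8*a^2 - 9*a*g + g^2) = a - g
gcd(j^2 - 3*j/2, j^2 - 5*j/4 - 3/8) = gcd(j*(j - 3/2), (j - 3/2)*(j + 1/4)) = j - 3/2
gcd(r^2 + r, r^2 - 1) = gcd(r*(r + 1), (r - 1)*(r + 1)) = r + 1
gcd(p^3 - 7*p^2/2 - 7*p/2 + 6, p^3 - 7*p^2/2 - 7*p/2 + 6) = p^3 - 7*p^2/2 - 7*p/2 + 6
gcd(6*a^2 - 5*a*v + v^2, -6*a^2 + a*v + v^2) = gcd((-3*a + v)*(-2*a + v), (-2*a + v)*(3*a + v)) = -2*a + v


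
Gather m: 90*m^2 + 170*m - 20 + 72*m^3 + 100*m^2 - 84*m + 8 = 72*m^3 + 190*m^2 + 86*m - 12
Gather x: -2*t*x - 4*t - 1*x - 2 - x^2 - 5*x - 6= -4*t - x^2 + x*(-2*t - 6) - 8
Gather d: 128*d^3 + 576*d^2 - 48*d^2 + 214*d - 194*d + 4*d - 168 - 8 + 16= 128*d^3 + 528*d^2 + 24*d - 160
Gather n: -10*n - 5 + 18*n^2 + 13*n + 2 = 18*n^2 + 3*n - 3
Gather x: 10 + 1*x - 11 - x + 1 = 0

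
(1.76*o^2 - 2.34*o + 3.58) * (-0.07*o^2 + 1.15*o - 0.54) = -0.1232*o^4 + 2.1878*o^3 - 3.892*o^2 + 5.3806*o - 1.9332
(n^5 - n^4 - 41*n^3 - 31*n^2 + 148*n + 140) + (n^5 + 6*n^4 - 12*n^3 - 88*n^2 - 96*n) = 2*n^5 + 5*n^4 - 53*n^3 - 119*n^2 + 52*n + 140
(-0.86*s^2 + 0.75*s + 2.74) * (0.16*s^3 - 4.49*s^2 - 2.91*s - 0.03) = -0.1376*s^5 + 3.9814*s^4 - 0.4265*s^3 - 14.4593*s^2 - 7.9959*s - 0.0822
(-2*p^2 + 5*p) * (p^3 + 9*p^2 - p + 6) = -2*p^5 - 13*p^4 + 47*p^3 - 17*p^2 + 30*p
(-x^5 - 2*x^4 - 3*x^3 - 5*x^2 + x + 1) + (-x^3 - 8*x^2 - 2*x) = -x^5 - 2*x^4 - 4*x^3 - 13*x^2 - x + 1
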